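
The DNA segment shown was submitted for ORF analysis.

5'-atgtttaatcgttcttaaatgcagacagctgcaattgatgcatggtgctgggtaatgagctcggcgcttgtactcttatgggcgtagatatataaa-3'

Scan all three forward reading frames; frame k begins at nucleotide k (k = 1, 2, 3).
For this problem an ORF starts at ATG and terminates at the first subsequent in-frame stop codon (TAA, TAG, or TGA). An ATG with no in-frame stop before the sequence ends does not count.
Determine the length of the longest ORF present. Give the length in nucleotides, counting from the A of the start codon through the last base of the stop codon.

Frame 1: ATG TTT AAT CGT TCT TAA ATG CAG ACA GCT GCA ATT GAT GCA TGG TGC TGG GTA ATG AGC TCG GCG CTT GTA CTC TTA TGG GCG TAG ATA TAT AAA — ATG at 1, stop TAA at 16 → 18 nt; ATG at 19, stop TAG at 85 → 69 nt; ATG at 55, stop TAG at 85 → 33 nt.
Frame 2: TGT TTA ATC GTT CTT AAA TGC AGA CAG CTG CAA TTG ATG CAT GGT GCT GGG TAA TGA GCT CGG CGC TTG TAC TCT TAT GGG CGT AGA TAT ATA — ATG at 38, stop TAA at 53 → 18 nt.
Frame 3: GTT TAA TCG TTC TTA AAT GCA GAC AGC TGC AAT TGA TGC ATG GTG CTG GGT AAT GAG CTC GGC GCT TGT ACT CTT ATG GGC GTA GAT ATA TAA — ATG at 42, stop TAA at 93 → 54 nt; ATG at 78, stop TAA at 93 → 18 nt.
Longest: frame 1, positions 19–87, 69 nt = 23 codons = 22 aa. → 69 nucleotides.

69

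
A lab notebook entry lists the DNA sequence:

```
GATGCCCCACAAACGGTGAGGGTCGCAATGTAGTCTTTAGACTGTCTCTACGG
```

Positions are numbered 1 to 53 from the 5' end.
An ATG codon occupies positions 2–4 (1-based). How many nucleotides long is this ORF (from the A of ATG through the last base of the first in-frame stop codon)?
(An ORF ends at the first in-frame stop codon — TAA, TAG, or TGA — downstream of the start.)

Codons from position 2: ATG (2–4), CCC (5–7), CAC (8–10), AAA (11–13), CGG (14–16), TGA (17–19).
TGA is the first in-frame stop; ORF spans 2–19, 18 nucleotides.

18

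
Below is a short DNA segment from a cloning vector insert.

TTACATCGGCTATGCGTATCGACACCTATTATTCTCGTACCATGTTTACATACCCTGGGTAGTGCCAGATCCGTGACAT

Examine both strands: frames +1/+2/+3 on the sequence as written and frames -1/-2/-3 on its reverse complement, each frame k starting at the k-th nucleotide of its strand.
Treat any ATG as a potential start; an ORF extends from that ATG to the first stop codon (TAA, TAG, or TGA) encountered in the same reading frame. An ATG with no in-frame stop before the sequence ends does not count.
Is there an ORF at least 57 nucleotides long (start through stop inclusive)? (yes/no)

Reverse complement (5'→3'): ATGTCACGGATCTGGCACTACCCAGGGTATGTAAACATGGTACGAGAATAATAGGTGTCGATACGCATAGCCGATGTAA
Frame +1: TTA CAT CGG CTA TGC GTA TCG ACA CCT ATT ATT CTC GTA CCA TGT TTA CAT ACC CTG GGT AGT GCC AGA TCC GTG ACA — no ATG→stop ORF.
Frame +2: TAC ATC GGC TAT GCG TAT CGA CAC CTA TTA TTC TCG TAC CAT GTT TAC ATA CCC TGG GTA GTG CCA GAT CCG TGA CAT — no ATG→stop ORF.
Frame +3: ACA TCG GCT ATG CGT ATC GAC ACC TAT TAT TCT CGT ACC ATG TTT ACA TAC CCT GGG TAG TGC CAG ATC CGT GAC — ATG at 12, stop TAG at 60 → 51 nt; ATG at 42, stop TAG at 60 → 21 nt.
Frame -1: ATG TCA CGG ATC TGG CAC TAC CCA GGG TAT GTA AAC ATG GTA CGA GAA TAA TAG GTG TCG ATA CGC ATA GCC GAT GTA — ATG at 1, stop TAA at 49 → 51 nt; ATG at 37, stop TAA at 49 → 15 nt.
Frame -2: TGT CAC GGA TCT GGC ACT ACC CAG GGT ATG TAA ACA TGG TAC GAG AAT AAT AGG TGT CGA TAC GCA TAG CCG ATG TAA — ATG at 29, stop TAA at 32 → 6 nt; ATG at 74, stop TAA at 77 → 6 nt.
Frame -3: GTC ACG GAT CTG GCA CTA CCC AGG GTA TGT AAA CAT GGT ACG AGA ATA ATA GGT GTC GAT ACG CAT AGC CGA TGT — no ATG→stop ORF.
Largest ORF found is 51 nucleotides < 57, so no.

no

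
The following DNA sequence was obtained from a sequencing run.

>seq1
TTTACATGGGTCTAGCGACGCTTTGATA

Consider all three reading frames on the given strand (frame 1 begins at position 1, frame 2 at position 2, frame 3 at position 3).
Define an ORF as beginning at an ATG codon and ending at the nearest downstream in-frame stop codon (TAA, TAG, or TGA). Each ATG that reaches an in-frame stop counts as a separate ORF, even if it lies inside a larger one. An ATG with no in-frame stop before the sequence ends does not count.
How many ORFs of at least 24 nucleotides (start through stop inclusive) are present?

0

Frame 1: TTT ACA TGG GTC TAG CGA CGC TTT GAT — no ATG→stop ORF.
Frame 2: TTA CAT GGG TCT AGC GAC GCT TTG ATA — no ATG→stop ORF.
Frame 3: TAC ATG GGT CTA GCG ACG CTT TGA — ATG at 6, stop TGA at 24 → 21 nt.
No ORF reaches 24 nucleotides. Count = 0.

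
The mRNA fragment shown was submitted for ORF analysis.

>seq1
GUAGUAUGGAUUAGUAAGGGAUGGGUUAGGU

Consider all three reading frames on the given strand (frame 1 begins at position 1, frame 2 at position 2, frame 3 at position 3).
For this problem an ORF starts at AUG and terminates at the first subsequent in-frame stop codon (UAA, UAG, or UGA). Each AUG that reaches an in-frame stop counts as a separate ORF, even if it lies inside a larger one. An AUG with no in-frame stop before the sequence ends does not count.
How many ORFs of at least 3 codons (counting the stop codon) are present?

2

Frame 1: GUA GUA UGG AUU AGU AAG GGA UGG GUU AGG — no AUG→stop ORF.
Frame 2: UAG UAU GGA UUA GUA AGG GAU GGG UUA GGU — no AUG→stop ORF.
Frame 3: AGU AUG GAU UAG UAA GGG AUG GGU UAG — AUG at 6, stop UAG at 12 → 9 nt; AUG at 21, stop UAG at 27 → 9 nt.
ORFs ≥ 3 codons: frame 3 6–14 (3 codons), frame 3 21–29 (3 codons). Count = 2.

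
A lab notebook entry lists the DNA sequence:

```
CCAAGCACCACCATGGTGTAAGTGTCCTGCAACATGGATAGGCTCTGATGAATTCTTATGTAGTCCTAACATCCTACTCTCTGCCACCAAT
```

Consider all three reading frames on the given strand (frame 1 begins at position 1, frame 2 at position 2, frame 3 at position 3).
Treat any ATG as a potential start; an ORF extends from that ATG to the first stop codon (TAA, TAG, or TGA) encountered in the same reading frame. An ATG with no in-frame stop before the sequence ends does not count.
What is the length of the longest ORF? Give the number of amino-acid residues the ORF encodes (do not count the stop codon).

4

Frame 1: CCA AGC ACC ACC ATG GTG TAA GTG TCC TGC AAC ATG GAT AGG CTC TGA TGA ATT CTT ATG TAG TCC TAA CAT CCT ACT CTC TGC CAC CAA — ATG at 13, stop TAA at 19 → 9 nt; ATG at 34, stop TGA at 46 → 15 nt; ATG at 58, stop TAG at 61 → 6 nt.
Frame 2: CAA GCA CCA CCA TGG TGT AAG TGT CCT GCA ACA TGG ATA GGC TCT GAT GAA TTC TTA TGT AGT CCT AAC ATC CTA CTC TCT GCC ACC AAT — no ATG→stop ORF.
Frame 3: AAG CAC CAC CAT GGT GTA AGT GTC CTG CAA CAT GGA TAG GCT CTG ATG AAT TCT TAT GTA GTC CTA ACA TCC TAC TCT CTG CCA CCA — no ATG→stop ORF.
Longest: frame 1, positions 34–48, 15 nt = 5 codons = 4 aa. → 4 amino acids.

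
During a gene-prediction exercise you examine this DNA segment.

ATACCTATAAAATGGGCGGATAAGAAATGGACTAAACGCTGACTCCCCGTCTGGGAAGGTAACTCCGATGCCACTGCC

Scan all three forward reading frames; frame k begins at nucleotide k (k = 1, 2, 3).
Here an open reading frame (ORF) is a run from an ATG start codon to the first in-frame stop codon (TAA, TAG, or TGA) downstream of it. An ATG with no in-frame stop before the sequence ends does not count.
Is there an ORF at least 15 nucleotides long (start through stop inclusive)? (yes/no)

no

Frame 1: ATA CCT ATA AAA TGG GCG GAT AAG AAA TGG ACT AAA CGC TGA CTC CCC GTC TGG GAA GGT AAC TCC GAT GCC ACT GCC — no ATG→stop ORF.
Frame 2: TAC CTA TAA AAT GGG CGG ATA AGA AAT GGA CTA AAC GCT GAC TCC CCG TCT GGG AAG GTA ACT CCG ATG CCA CTG — no ATG→stop ORF.
Frame 3: ACC TAT AAA ATG GGC GGA TAA GAA ATG GAC TAA ACG CTG ACT CCC CGT CTG GGA AGG TAA CTC CGA TGC CAC TGC — ATG at 12, stop TAA at 21 → 12 nt; ATG at 27, stop TAA at 33 → 9 nt.
Largest ORF found is 12 nucleotides < 15, so no.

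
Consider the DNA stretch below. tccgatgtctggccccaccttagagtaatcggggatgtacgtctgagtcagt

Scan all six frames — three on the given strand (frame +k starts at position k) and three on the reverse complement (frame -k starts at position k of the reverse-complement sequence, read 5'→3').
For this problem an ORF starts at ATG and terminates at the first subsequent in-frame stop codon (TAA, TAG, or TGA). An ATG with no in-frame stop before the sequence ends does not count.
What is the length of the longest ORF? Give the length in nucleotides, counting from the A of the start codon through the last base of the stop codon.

Reverse complement (5'→3'): ACTGACTCAGACGTACATCCCCGATTACTCTAAGGTGGGGCCAGACATCGGA
Frame +1: TCC GAT GTC TGG CCC CAC CTT AGA GTA ATC GGG GAT GTA CGT CTG AGT CAG — no ATG→stop ORF.
Frame +2: CCG ATG TCT GGC CCC ACC TTA GAG TAA TCG GGG ATG TAC GTC TGA GTC AGT — ATG at 5, stop TAA at 26 → 24 nt; ATG at 35, stop TGA at 44 → 12 nt.
Frame +3: CGA TGT CTG GCC CCA CCT TAG AGT AAT CGG GGA TGT ACG TCT GAG TCA — no ATG→stop ORF.
Frame -1: ACT GAC TCA GAC GTA CAT CCC CGA TTA CTC TAA GGT GGG GCC AGA CAT CGG — no ATG→stop ORF.
Frame -2: CTG ACT CAG ACG TAC ATC CCC GAT TAC TCT AAG GTG GGG CCA GAC ATC GGA — no ATG→stop ORF.
Frame -3: TGA CTC AGA CGT ACA TCC CCG ATT ACT CTA AGG TGG GGC CAG ACA TCG — no ATG→stop ORF.
Longest: frame +2, positions 5–28, 24 nt = 8 codons = 7 aa. → 24 nucleotides.

24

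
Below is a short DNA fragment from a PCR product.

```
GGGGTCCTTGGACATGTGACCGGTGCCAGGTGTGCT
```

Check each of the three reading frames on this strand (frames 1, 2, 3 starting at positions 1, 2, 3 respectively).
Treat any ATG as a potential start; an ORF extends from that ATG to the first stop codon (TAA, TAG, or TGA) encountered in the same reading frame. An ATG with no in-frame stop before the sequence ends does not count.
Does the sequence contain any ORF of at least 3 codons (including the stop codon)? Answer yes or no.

Frame 1: GGG GTC CTT GGA CAT GTG ACC GGT GCC AGG TGT GCT — no ATG→stop ORF.
Frame 2: GGG TCC TTG GAC ATG TGA CCG GTG CCA GGT GTG — ATG at 14, stop TGA at 17 → 6 nt.
Frame 3: GGT CCT TGG ACA TGT GAC CGG TGC CAG GTG TGC — no ATG→stop ORF.
Largest ORF found is 2 codons < 3, so no.

no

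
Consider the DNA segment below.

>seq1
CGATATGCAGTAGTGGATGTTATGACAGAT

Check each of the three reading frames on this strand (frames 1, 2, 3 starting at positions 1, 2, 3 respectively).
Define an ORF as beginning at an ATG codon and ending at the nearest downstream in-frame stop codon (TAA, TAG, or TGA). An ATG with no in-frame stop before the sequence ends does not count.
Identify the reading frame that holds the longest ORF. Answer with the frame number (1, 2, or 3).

Frame 1: CGA TAT GCA GTA GTG GAT GTT ATG ACA GAT — no ATG→stop ORF.
Frame 2: GAT ATG CAG TAG TGG ATG TTA TGA CAG — ATG at 5, stop TAG at 11 → 9 nt; ATG at 17, stop TGA at 23 → 9 nt.
Frame 3: ATA TGC AGT AGT GGA TGT TAT GAC AGA — no ATG→stop ORF.
Longest ORF is 9 nt in frame 2 (positions 5–13).

2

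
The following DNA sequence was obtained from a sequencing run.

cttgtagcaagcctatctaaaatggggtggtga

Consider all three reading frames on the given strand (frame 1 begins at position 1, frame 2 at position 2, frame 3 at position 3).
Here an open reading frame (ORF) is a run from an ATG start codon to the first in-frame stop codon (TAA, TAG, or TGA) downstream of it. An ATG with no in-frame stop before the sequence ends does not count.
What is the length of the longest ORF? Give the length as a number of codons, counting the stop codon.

Frame 1: CTT GTA GCA AGC CTA TCT AAA ATG GGG TGG TGA — ATG at 22, stop TGA at 31 → 12 nt.
Frame 2: TTG TAG CAA GCC TAT CTA AAA TGG GGT GGT — no ATG→stop ORF.
Frame 3: TGT AGC AAG CCT ATC TAA AAT GGG GTG GTG — no ATG→stop ORF.
Longest: frame 1, positions 22–33, 12 nt = 4 codons = 3 aa. → 4 codons.

4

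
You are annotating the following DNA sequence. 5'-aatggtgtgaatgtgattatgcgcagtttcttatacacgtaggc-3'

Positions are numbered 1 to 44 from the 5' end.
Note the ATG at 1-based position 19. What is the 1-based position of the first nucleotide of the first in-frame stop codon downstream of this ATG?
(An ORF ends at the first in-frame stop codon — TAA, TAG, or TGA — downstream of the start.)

Codons from position 19: ATG (19–21), CGC (22–24), AGT (25–27), TTC (28–30), TTA (31–33), TAC (34–36), ACG (37–39), TAG (40–42).
TAG is a stop codon; it begins at position 40.

40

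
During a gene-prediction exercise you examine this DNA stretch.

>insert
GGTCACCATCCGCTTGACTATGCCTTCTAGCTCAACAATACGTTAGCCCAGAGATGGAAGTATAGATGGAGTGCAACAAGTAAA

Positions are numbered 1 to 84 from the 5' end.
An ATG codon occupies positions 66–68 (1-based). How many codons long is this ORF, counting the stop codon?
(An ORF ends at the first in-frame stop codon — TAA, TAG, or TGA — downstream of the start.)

6

Codons from position 66: ATG (66–68), GAG (69–71), TGC (72–74), AAC (75–77), AAG (78–80), TAA (81–83).
TAA is the first in-frame stop; that's 6 codons including the stop.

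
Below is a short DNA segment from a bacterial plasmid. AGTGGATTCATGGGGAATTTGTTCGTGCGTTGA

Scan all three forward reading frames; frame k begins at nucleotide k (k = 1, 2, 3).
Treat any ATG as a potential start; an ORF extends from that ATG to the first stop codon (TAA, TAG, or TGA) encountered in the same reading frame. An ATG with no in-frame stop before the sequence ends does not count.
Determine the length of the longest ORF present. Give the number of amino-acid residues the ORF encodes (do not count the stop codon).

7

Frame 1: AGT GGA TTC ATG GGG AAT TTG TTC GTG CGT TGA — ATG at 10, stop TGA at 31 → 24 nt.
Frame 2: GTG GAT TCA TGG GGA ATT TGT TCG TGC GTT — no ATG→stop ORF.
Frame 3: TGG ATT CAT GGG GAA TTT GTT CGT GCG TTG — no ATG→stop ORF.
Longest: frame 1, positions 10–33, 24 nt = 8 codons = 7 aa. → 7 amino acids.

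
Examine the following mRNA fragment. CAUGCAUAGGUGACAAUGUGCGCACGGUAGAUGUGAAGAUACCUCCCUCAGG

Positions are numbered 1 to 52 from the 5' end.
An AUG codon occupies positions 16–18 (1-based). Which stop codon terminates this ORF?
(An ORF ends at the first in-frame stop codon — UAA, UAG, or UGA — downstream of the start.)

UAG

Codons from position 16: AUG (16–18), UGC (19–21), GCA (22–24), CGG (25–27), UAG (28–30).
The first in-frame stop codon is UAG.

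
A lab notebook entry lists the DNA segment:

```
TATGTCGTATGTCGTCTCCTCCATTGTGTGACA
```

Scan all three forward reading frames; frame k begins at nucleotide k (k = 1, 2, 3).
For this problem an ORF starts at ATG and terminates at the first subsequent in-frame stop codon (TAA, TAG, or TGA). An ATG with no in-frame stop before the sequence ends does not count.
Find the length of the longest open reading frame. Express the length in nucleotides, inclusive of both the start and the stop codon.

30

Frame 1: TAT GTC GTA TGT CGT CTC CTC CAT TGT GTG ACA — no ATG→stop ORF.
Frame 2: ATG TCG TAT GTC GTC TCC TCC ATT GTG TGA — ATG at 2, stop TGA at 29 → 30 nt.
Frame 3: TGT CGT ATG TCG TCT CCT CCA TTG TGT GAC — no ATG→stop ORF.
Longest: frame 2, positions 2–31, 30 nt = 10 codons = 9 aa. → 30 nucleotides.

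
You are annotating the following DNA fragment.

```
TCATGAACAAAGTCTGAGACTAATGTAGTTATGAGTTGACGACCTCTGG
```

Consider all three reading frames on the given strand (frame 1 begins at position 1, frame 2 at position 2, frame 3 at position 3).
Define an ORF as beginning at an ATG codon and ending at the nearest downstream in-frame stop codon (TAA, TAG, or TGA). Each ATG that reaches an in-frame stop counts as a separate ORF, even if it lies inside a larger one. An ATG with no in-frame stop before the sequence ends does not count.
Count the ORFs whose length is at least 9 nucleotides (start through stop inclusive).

2

Frame 1: TCA TGA ACA AAG TCT GAG ACT AAT GTA GTT ATG AGT TGA CGA CCT CTG — ATG at 31, stop TGA at 37 → 9 nt.
Frame 2: CAT GAA CAA AGT CTG AGA CTA ATG TAG TTA TGA GTT GAC GAC CTC TGG — ATG at 23, stop TAG at 26 → 6 nt.
Frame 3: ATG AAC AAA GTC TGA GAC TAA TGT AGT TAT GAG TTG ACG ACC TCT — ATG at 3, stop TGA at 15 → 15 nt.
ORFs ≥ 9 nucleotides: frame 1 31–39 (9 nucleotides), frame 3 3–17 (15 nucleotides). Count = 2.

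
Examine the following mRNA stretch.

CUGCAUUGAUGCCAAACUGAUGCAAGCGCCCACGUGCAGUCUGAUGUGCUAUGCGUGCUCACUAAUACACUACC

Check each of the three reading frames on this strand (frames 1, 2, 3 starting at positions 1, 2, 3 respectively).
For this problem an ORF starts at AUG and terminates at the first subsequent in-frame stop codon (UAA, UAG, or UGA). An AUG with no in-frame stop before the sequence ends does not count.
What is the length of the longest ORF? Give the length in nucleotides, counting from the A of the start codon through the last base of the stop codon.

Frame 1: CUG CAU UGA UGC CAA ACU GAU GCA AGC GCC CAC GUG CAG UCU GAU GUG CUA UGC GUG CUC ACU AAU ACA CUA — no AUG→stop ORF.
Frame 2: UGC AUU GAU GCC AAA CUG AUG CAA GCG CCC ACG UGC AGU CUG AUG UGC UAU GCG UGC UCA CUA AUA CAC UAC — no AUG→stop ORF.
Frame 3: GCA UUG AUG CCA AAC UGA UGC AAG CGC CCA CGU GCA GUC UGA UGU GCU AUG CGU GCU CAC UAA UAC ACU ACC — AUG at 9, stop UGA at 18 → 12 nt; AUG at 51, stop UAA at 63 → 15 nt.
Longest: frame 3, positions 51–65, 15 nt = 5 codons = 4 aa. → 15 nucleotides.

15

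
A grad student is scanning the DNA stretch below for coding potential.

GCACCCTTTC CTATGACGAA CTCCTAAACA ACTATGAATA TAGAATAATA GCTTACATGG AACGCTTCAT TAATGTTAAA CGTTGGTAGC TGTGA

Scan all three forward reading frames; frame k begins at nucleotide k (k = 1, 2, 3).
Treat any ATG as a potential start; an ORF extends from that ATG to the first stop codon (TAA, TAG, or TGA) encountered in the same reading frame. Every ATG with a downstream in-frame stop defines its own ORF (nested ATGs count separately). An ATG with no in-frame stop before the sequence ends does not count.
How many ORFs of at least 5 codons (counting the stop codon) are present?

Frame 1: GCA CCC TTT CCT ATG ACG AAC TCC TAA ACA ACT ATG AAT ATA GAA TAA TAG CTT ACA TGG AAC GCT TCA TTA ATG TTA AAC GTT GGT AGC TGT — ATG at 13, stop TAA at 25 → 15 nt; ATG at 34, stop TAA at 46 → 15 nt.
Frame 2: CAC CCT TTC CTA TGA CGA ACT CCT AAA CAA CTA TGA ATA TAG AAT AAT AGC TTA CAT GGA ACG CTT CAT TAA TGT TAA ACG TTG GTA GCT GTG — no ATG→stop ORF.
Frame 3: ACC CTT TCC TAT GAC GAA CTC CTA AAC AAC TAT GAA TAT AGA ATA ATA GCT TAC ATG GAA CGC TTC ATT AAT GTT AAA CGT TGG TAG CTG TGA — ATG at 57, stop TAG at 87 → 33 nt.
ORFs ≥ 5 codons: frame 1 13–27 (5 codons), frame 1 34–48 (5 codons), frame 3 57–89 (11 codons). Count = 3.

3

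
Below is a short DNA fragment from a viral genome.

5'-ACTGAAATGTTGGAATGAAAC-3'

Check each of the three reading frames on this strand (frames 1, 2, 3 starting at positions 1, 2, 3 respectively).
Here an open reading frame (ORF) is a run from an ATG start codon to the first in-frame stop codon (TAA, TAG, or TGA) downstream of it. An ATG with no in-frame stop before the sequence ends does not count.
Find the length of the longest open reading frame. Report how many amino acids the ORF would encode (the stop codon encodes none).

Frame 1: ACT GAA ATG TTG GAA TGA AAC — ATG at 7, stop TGA at 16 → 12 nt.
Frame 2: CTG AAA TGT TGG AAT GAA — no ATG→stop ORF.
Frame 3: TGA AAT GTT GGA ATG AAA — no ATG→stop ORF.
Longest: frame 1, positions 7–18, 12 nt = 4 codons = 3 aa. → 3 amino acids.

3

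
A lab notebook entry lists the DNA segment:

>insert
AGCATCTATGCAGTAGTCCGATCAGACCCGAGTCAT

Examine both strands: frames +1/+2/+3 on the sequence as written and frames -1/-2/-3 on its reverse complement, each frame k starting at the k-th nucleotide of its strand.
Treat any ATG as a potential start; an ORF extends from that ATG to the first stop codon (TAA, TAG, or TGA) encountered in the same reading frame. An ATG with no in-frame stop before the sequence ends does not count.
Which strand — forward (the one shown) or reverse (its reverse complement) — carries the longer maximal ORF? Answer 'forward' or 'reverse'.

reverse

Reverse complement (5'→3'): ATGACTCGGGTCTGATCGGACTACTGCATAGATGCT
Frame +1: AGC ATC TAT GCA GTA GTC CGA TCA GAC CCG AGT CAT — no ATG→stop ORF.
Frame +2: GCA TCT ATG CAG TAG TCC GAT CAG ACC CGA GTC — ATG at 8, stop TAG at 14 → 9 nt.
Frame +3: CAT CTA TGC AGT AGT CCG ATC AGA CCC GAG TCA — no ATG→stop ORF.
Frame -1: ATG ACT CGG GTC TGA TCG GAC TAC TGC ATA GAT GCT — ATG at 1, stop TGA at 13 → 15 nt.
Frame -2: TGA CTC GGG TCT GAT CGG ACT ACT GCA TAG ATG — no ATG→stop ORF.
Frame -3: GAC TCG GGT CTG ATC GGA CTA CTG CAT AGA TGC — no ATG→stop ORF.
Forward-strand max 9 nt; reverse-strand max 15 nt. The reverse strand has the longer ORF.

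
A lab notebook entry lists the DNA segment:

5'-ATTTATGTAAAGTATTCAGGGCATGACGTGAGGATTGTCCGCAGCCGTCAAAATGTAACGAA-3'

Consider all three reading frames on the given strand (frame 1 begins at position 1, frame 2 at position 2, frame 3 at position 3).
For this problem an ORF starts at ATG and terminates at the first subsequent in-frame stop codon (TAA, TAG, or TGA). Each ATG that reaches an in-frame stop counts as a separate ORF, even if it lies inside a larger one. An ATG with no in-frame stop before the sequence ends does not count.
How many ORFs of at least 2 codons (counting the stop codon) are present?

3

Frame 1: ATT TAT GTA AAG TAT TCA GGG CAT GAC GTG AGG ATT GTC CGC AGC CGT CAA AAT GTA ACG — no ATG→stop ORF.
Frame 2: TTT ATG TAA AGT ATT CAG GGC ATG ACG TGA GGA TTG TCC GCA GCC GTC AAA ATG TAA CGA — ATG at 5, stop TAA at 8 → 6 nt; ATG at 23, stop TGA at 29 → 9 nt; ATG at 53, stop TAA at 56 → 6 nt.
Frame 3: TTA TGT AAA GTA TTC AGG GCA TGA CGT GAG GAT TGT CCG CAG CCG TCA AAA TGT AAC GAA — no ATG→stop ORF.
ORFs ≥ 2 codons: frame 2 5–10 (2 codons), frame 2 23–31 (3 codons), frame 2 53–58 (2 codons). Count = 3.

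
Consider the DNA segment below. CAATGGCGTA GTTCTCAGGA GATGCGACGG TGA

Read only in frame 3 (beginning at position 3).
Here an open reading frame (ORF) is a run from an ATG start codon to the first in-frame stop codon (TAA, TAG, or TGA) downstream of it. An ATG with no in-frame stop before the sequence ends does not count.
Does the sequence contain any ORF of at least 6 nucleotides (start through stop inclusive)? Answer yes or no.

yes

Frame 3: ATG GCG TAG TTC TCA GGA GAT GCG ACG GTG — ATG at 3, stop TAG at 9 → 9 nt.
Frame 3 has an ORF of 9 nucleotides (positions 3–11) ≥ 6, so yes.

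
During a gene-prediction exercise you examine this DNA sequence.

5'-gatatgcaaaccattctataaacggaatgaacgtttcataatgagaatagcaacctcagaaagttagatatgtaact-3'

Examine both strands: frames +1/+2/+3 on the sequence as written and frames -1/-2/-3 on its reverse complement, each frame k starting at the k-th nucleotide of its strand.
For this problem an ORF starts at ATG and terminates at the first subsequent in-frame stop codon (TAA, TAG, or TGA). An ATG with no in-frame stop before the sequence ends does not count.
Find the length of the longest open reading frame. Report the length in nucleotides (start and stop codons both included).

Reverse complement (5'→3'): AGTTACATATCTAACTTTCTGAGGTTGCTATTCTCATTATGAAACGTTCATTCCGTTTATAGAATGGTTTGCATATC
Frame +1: GAT ATG CAA ACC ATT CTA TAA ACG GAA TGA ACG TTT CAT AAT GAG AAT AGC AAC CTC AGA AAG TTA GAT ATG TAA — ATG at 4, stop TAA at 19 → 18 nt; ATG at 70, stop TAA at 73 → 6 nt.
Frame +2: ATA TGC AAA CCA TTC TAT AAA CGG AAT GAA CGT TTC ATA ATG AGA ATA GCA ACC TCA GAA AGT TAG ATA TGT AAC — ATG at 41, stop TAG at 65 → 27 nt.
Frame +3: TAT GCA AAC CAT TCT ATA AAC GGA ATG AAC GTT TCA TAA TGA GAA TAG CAA CCT CAG AAA GTT AGA TAT GTA ACT — ATG at 27, stop TAA at 39 → 15 nt.
Frame -1: AGT TAC ATA TCT AAC TTT CTG AGG TTG CTA TTC TCA TTA TGA AAC GTT CAT TCC GTT TAT AGA ATG GTT TGC ATA — no ATG→stop ORF.
Frame -2: GTT ACA TAT CTA ACT TTC TGA GGT TGC TAT TCT CAT TAT GAA ACG TTC ATT CCG TTT ATA GAA TGG TTT GCA TAT — no ATG→stop ORF.
Frame -3: TTA CAT ATC TAA CTT TCT GAG GTT GCT ATT CTC ATT ATG AAA CGT TCA TTC CGT TTA TAG AAT GGT TTG CAT ATC — ATG at 39, stop TAG at 60 → 24 nt.
Longest: frame +2, positions 41–67, 27 nt = 9 codons = 8 aa. → 27 nucleotides.

27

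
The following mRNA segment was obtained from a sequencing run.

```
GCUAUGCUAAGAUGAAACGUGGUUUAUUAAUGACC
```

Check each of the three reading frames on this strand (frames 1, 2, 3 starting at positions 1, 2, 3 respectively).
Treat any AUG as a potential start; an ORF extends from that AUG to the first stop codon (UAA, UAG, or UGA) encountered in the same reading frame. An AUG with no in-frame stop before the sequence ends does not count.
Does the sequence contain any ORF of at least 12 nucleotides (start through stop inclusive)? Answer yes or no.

Frame 1: GCU AUG CUA AGA UGA AAC GUG GUU UAU UAA UGA — AUG at 4, stop UGA at 13 → 12 nt.
Frame 2: CUA UGC UAA GAU GAA ACG UGG UUU AUU AAU GAC — no AUG→stop ORF.
Frame 3: UAU GCU AAG AUG AAA CGU GGU UUA UUA AUG ACC — no AUG→stop ORF.
Frame 1 has an ORF of 12 nucleotides (positions 4–15) ≥ 12, so yes.

yes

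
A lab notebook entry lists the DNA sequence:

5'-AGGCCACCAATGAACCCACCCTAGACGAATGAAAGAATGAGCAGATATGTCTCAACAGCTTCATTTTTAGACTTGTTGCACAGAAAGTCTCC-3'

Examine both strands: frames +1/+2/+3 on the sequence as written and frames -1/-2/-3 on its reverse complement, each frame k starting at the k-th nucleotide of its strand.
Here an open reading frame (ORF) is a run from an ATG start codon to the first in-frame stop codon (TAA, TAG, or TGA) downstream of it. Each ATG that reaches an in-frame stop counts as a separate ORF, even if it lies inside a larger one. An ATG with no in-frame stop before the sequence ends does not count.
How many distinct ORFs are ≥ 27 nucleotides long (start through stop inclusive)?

0

Reverse complement (5'→3'): GGAGACTTTCTGTGCAACAAGTCTAAAAATGAAGCTGTTGAGACATATCTGCTCATTCTTTCATTCGTCTAGGGTGGGTTCATTGGTGGCCT
Frame +1: AGG CCA CCA ATG AAC CCA CCC TAG ACG AAT GAA AGA ATG AGC AGA TAT GTC TCA ACA GCT TCA TTT TTA GAC TTG TTG CAC AGA AAG TCT — ATG at 10, stop TAG at 22 → 15 nt.
Frame +2: GGC CAC CAA TGA ACC CAC CCT AGA CGA ATG AAA GAA TGA GCA GAT ATG TCT CAA CAG CTT CAT TTT TAG ACT TGT TGC ACA GAA AGT CTC — ATG at 29, stop TGA at 38 → 12 nt; ATG at 47, stop TAG at 68 → 24 nt.
Frame +3: GCC ACC AAT GAA CCC ACC CTA GAC GAA TGA AAG AAT GAG CAG ATA TGT CTC AAC AGC TTC ATT TTT AGA CTT GTT GCA CAG AAA GTC TCC — no ATG→stop ORF.
Frame -1: GGA GAC TTT CTG TGC AAC AAG TCT AAA AAT GAA GCT GTT GAG ACA TAT CTG CTC ATT CTT TCA TTC GTC TAG GGT GGG TTC ATT GGT GGC — no ATG→stop ORF.
Frame -2: GAG ACT TTC TGT GCA ACA AGT CTA AAA ATG AAG CTG TTG AGA CAT ATC TGC TCA TTC TTT CAT TCG TCT AGG GTG GGT TCA TTG GTG GCC — no ATG→stop ORF.
Frame -3: AGA CTT TCT GTG CAA CAA GTC TAA AAA TGA AGC TGT TGA GAC ATA TCT GCT CAT TCT TTC ATT CGT CTA GGG TGG GTT CAT TGG TGG CCT — no ATG→stop ORF.
No ORF reaches 27 nucleotides. Count = 0.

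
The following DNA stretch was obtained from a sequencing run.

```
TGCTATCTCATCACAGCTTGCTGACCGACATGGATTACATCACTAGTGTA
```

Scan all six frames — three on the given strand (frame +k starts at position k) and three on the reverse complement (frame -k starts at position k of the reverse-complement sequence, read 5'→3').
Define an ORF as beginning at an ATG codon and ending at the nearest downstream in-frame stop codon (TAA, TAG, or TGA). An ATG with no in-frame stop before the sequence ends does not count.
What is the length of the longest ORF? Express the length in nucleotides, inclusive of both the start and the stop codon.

21

Reverse complement (5'→3'): TACACTAGTGATGTAATCCATGTCGGTCAGCAAGCTGTGATGAGATAGCA
Frame +1: TGC TAT CTC ATC ACA GCT TGC TGA CCG ACA TGG ATT ACA TCA CTA GTG — no ATG→stop ORF.
Frame +2: GCT ATC TCA TCA CAG CTT GCT GAC CGA CAT GGA TTA CAT CAC TAG TGT — no ATG→stop ORF.
Frame +3: CTA TCT CAT CAC AGC TTG CTG ACC GAC ATG GAT TAC ATC ACT AGT GTA — no ATG→stop ORF.
Frame -1: TAC ACT AGT GAT GTA ATC CAT GTC GGT CAG CAA GCT GTG ATG AGA TAG — ATG at 40, stop TAG at 46 → 9 nt.
Frame -2: ACA CTA GTG ATG TAA TCC ATG TCG GTC AGC AAG CTG TGA TGA GAT AGC — ATG at 11, stop TAA at 14 → 6 nt; ATG at 20, stop TGA at 38 → 21 nt.
Frame -3: CAC TAG TGA TGT AAT CCA TGT CGG TCA GCA AGC TGT GAT GAG ATA GCA — no ATG→stop ORF.
Longest: frame -2, positions 20–40, 21 nt = 7 codons = 6 aa. → 21 nucleotides.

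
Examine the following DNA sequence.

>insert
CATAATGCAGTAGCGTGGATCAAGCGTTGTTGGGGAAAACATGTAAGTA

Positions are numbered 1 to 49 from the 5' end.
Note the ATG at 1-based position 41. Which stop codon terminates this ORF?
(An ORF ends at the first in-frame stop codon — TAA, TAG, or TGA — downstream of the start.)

TAA

Codons from position 41: ATG (41–43), TAA (44–46).
The first in-frame stop codon is TAA.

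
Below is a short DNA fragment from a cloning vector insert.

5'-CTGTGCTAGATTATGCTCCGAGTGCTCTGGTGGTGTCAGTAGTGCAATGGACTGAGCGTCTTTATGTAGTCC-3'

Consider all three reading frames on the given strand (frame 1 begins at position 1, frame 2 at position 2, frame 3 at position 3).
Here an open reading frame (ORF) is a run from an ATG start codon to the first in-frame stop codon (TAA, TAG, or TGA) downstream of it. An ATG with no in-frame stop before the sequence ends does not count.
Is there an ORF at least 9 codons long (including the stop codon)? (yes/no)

yes

Frame 1: CTG TGC TAG ATT ATG CTC CGA GTG CTC TGG TGG TGT CAG TAG TGC AAT GGA CTG AGC GTC TTT ATG TAG TCC — ATG at 13, stop TAG at 40 → 30 nt; ATG at 64, stop TAG at 67 → 6 nt.
Frame 2: TGT GCT AGA TTA TGC TCC GAG TGC TCT GGT GGT GTC AGT AGT GCA ATG GAC TGA GCG TCT TTA TGT AGT — ATG at 47, stop TGA at 53 → 9 nt.
Frame 3: GTG CTA GAT TAT GCT CCG AGT GCT CTG GTG GTG TCA GTA GTG CAA TGG ACT GAG CGT CTT TAT GTA GTC — no ATG→stop ORF.
Frame 1 has an ORF of 10 codons (positions 13–42) ≥ 9, so yes.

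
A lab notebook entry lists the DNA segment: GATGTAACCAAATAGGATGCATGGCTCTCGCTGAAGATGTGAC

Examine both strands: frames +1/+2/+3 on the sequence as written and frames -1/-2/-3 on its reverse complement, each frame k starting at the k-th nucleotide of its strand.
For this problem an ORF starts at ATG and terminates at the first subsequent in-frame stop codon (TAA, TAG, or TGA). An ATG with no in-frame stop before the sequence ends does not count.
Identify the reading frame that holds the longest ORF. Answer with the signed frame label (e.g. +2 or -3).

Reverse complement (5'→3'): GTCACATCTTCAGCGAGAGCCATGCATCCTATTTGGTTACATC
Frame +1: GAT GTA ACC AAA TAG GAT GCA TGG CTC TCG CTG AAG ATG TGA — ATG at 37, stop TGA at 40 → 6 nt.
Frame +2: ATG TAA CCA AAT AGG ATG CAT GGC TCT CGC TGA AGA TGT GAC — ATG at 2, stop TAA at 5 → 6 nt; ATG at 17, stop TGA at 32 → 18 nt.
Frame +3: TGT AAC CAA ATA GGA TGC ATG GCT CTC GCT GAA GAT GTG — no ATG→stop ORF.
Frame -1: GTC ACA TCT TCA GCG AGA GCC ATG CAT CCT ATT TGG TTA CAT — no ATG→stop ORF.
Frame -2: TCA CAT CTT CAG CGA GAG CCA TGC ATC CTA TTT GGT TAC ATC — no ATG→stop ORF.
Frame -3: CAC ATC TTC AGC GAG AGC CAT GCA TCC TAT TTG GTT ACA — no ATG→stop ORF.
Longest ORF is 18 nt in frame +2 (positions 17–34).

+2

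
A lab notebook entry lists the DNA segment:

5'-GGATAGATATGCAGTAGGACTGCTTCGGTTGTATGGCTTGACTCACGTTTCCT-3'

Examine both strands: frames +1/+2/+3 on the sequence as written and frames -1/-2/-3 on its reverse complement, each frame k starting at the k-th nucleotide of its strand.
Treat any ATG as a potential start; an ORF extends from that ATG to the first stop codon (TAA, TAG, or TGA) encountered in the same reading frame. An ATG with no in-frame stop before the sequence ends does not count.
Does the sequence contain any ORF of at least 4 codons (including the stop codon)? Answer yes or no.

no

Reverse complement (5'→3'): AGGAAACGTGAGTCAAGCCATACAACCGAAGCAGTCCTACTGCATATCTATCC
Frame +1: GGA TAG ATA TGC AGT AGG ACT GCT TCG GTT GTA TGG CTT GAC TCA CGT TTC — no ATG→stop ORF.
Frame +2: GAT AGA TAT GCA GTA GGA CTG CTT CGG TTG TAT GGC TTG ACT CAC GTT TCC — no ATG→stop ORF.
Frame +3: ATA GAT ATG CAG TAG GAC TGC TTC GGT TGT ATG GCT TGA CTC ACG TTT CCT — ATG at 9, stop TAG at 15 → 9 nt; ATG at 33, stop TGA at 39 → 9 nt.
Frame -1: AGG AAA CGT GAG TCA AGC CAT ACA ACC GAA GCA GTC CTA CTG CAT ATC TAT — no ATG→stop ORF.
Frame -2: GGA AAC GTG AGT CAA GCC ATA CAA CCG AAG CAG TCC TAC TGC ATA TCT ATC — no ATG→stop ORF.
Frame -3: GAA ACG TGA GTC AAG CCA TAC AAC CGA AGC AGT CCT ACT GCA TAT CTA TCC — no ATG→stop ORF.
Largest ORF found is 3 codons < 4, so no.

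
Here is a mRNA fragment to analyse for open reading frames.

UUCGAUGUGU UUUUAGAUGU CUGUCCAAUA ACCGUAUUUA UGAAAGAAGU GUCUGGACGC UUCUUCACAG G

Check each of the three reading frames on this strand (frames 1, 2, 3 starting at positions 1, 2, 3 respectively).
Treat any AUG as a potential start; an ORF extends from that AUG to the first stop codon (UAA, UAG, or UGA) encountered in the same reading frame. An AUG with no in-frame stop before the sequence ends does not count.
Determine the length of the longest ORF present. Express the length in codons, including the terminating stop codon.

5

Frame 1: UUC GAU GUG UUU UUA GAU GUC UGU CCA AUA ACC GUA UUU AUG AAA GAA GUG UCU GGA CGC UUC UUC ACA — no AUG→stop ORF.
Frame 2: UCG AUG UGU UUU UAG AUG UCU GUC CAA UAA CCG UAU UUA UGA AAG AAG UGU CUG GAC GCU UCU UCA CAG — AUG at 5, stop UAG at 14 → 12 nt; AUG at 17, stop UAA at 29 → 15 nt.
Frame 3: CGA UGU GUU UUU AGA UGU CUG UCC AAU AAC CGU AUU UAU GAA AGA AGU GUC UGG ACG CUU CUU CAC AGG — no AUG→stop ORF.
Longest: frame 2, positions 17–31, 15 nt = 5 codons = 4 aa. → 5 codons.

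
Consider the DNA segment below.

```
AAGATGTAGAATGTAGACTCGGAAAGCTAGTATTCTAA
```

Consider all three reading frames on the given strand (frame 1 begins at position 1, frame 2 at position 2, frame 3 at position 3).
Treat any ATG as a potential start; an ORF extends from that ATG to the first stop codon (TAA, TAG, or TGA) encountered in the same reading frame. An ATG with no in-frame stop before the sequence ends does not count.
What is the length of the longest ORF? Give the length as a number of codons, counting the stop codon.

2

Frame 1: AAG ATG TAG AAT GTA GAC TCG GAA AGC TAG TAT TCT — ATG at 4, stop TAG at 7 → 6 nt.
Frame 2: AGA TGT AGA ATG TAG ACT CGG AAA GCT AGT ATT CTA — ATG at 11, stop TAG at 14 → 6 nt.
Frame 3: GAT GTA GAA TGT AGA CTC GGA AAG CTA GTA TTC TAA — no ATG→stop ORF.
Longest: frame 1, positions 4–9, 6 nt = 2 codons = 1 aa. → 2 codons.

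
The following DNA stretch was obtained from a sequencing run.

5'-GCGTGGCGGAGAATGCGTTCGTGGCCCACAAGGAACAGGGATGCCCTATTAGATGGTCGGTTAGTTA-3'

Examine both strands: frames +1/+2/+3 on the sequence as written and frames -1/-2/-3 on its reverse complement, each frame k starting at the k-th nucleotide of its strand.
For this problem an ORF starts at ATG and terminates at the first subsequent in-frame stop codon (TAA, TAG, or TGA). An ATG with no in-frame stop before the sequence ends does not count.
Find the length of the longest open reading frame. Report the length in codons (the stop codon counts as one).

Reverse complement (5'→3'): TAACTAACCGACCATCTAATAGGGCATCCCTGTTCCTTGTGGGCCACGAACGCATTCTCCGCCACGC
Frame +1: GCG TGG CGG AGA ATG CGT TCG TGG CCC ACA AGG AAC AGG GAT GCC CTA TTA GAT GGT CGG TTA GTT — no ATG→stop ORF.
Frame +2: CGT GGC GGA GAA TGC GTT CGT GGC CCA CAA GGA ACA GGG ATG CCC TAT TAG ATG GTC GGT TAG TTA — ATG at 41, stop TAG at 50 → 12 nt; ATG at 53, stop TAG at 62 → 12 nt.
Frame +3: GTG GCG GAG AAT GCG TTC GTG GCC CAC AAG GAA CAG GGA TGC CCT ATT AGA TGG TCG GTT AGT — no ATG→stop ORF.
Frame -1: TAA CTA ACC GAC CAT CTA ATA GGG CAT CCC TGT TCC TTG TGG GCC ACG AAC GCA TTC TCC GCC ACG — no ATG→stop ORF.
Frame -2: AAC TAA CCG ACC ATC TAA TAG GGC ATC CCT GTT CCT TGT GGG CCA CGA ACG CAT TCT CCG CCA CGC — no ATG→stop ORF.
Frame -3: ACT AAC CGA CCA TCT AAT AGG GCA TCC CTG TTC CTT GTG GGC CAC GAA CGC ATT CTC CGC CAC — no ATG→stop ORF.
Longest: frame +2, positions 41–52, 12 nt = 4 codons = 3 aa. → 4 codons.

4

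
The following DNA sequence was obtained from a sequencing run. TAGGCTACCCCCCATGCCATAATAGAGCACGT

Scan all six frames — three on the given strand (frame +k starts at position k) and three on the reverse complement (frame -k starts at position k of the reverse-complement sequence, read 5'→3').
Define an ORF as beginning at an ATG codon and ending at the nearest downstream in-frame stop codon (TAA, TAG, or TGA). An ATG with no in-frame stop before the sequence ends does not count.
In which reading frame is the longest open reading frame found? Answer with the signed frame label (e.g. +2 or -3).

Reverse complement (5'→3'): ACGTGCTCTATTATGGCATGGGGGGTAGCCTA
Frame +1: TAG GCT ACC CCC CAT GCC ATA ATA GAG CAC — no ATG→stop ORF.
Frame +2: AGG CTA CCC CCC ATG CCA TAA TAG AGC ACG — ATG at 14, stop TAA at 20 → 9 nt.
Frame +3: GGC TAC CCC CCA TGC CAT AAT AGA GCA CGT — no ATG→stop ORF.
Frame -1: ACG TGC TCT ATT ATG GCA TGG GGG GTA GCC — no ATG→stop ORF.
Frame -2: CGT GCT CTA TTA TGG CAT GGG GGG TAG CCT — no ATG→stop ORF.
Frame -3: GTG CTC TAT TAT GGC ATG GGG GGT AGC CTA — no ATG→stop ORF.
Longest ORF is 9 nt in frame +2 (positions 14–22).

+2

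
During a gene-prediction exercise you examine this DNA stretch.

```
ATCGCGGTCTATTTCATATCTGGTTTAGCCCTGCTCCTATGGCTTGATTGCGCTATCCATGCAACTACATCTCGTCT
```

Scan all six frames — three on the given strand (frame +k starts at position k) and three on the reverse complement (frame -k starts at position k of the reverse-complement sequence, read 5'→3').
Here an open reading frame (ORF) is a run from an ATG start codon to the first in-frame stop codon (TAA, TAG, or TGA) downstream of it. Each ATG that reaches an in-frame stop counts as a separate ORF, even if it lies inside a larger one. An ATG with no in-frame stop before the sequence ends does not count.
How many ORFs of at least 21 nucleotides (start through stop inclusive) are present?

Reverse complement (5'→3'): AGACGAGATGTAGTTGCATGGATAGCGCAATCAAGCCATAGGAGCAGGGCTAAACCAGATATGAAATAGACCGCGAT
Frame +1: ATC GCG GTC TAT TTC ATA TCT GGT TTA GCC CTG CTC CTA TGG CTT GAT TGC GCT ATC CAT GCA ACT ACA TCT CGT — no ATG→stop ORF.
Frame +2: TCG CGG TCT ATT TCA TAT CTG GTT TAG CCC TGC TCC TAT GGC TTG ATT GCG CTA TCC ATG CAA CTA CAT CTC GTC — no ATG→stop ORF.
Frame +3: CGC GGT CTA TTT CAT ATC TGG TTT AGC CCT GCT CCT ATG GCT TGA TTG CGC TAT CCA TGC AAC TAC ATC TCG TCT — ATG at 39, stop TGA at 45 → 9 nt.
Frame -1: AGA CGA GAT GTA GTT GCA TGG ATA GCG CAA TCA AGC CAT AGG AGC AGG GCT AAA CCA GAT ATG AAA TAG ACC GCG — ATG at 61, stop TAG at 67 → 9 nt.
Frame -2: GAC GAG ATG TAG TTG CAT GGA TAG CGC AAT CAA GCC ATA GGA GCA GGG CTA AAC CAG ATA TGA AAT AGA CCG CGA — ATG at 8, stop TAG at 11 → 6 nt.
Frame -3: ACG AGA TGT AGT TGC ATG GAT AGC GCA ATC AAG CCA TAG GAG CAG GGC TAA ACC AGA TAT GAA ATA GAC CGC GAT — ATG at 18, stop TAG at 39 → 24 nt.
ORFs ≥ 21 nucleotides: frame -3 18–41 (24 nucleotides). Count = 1.

1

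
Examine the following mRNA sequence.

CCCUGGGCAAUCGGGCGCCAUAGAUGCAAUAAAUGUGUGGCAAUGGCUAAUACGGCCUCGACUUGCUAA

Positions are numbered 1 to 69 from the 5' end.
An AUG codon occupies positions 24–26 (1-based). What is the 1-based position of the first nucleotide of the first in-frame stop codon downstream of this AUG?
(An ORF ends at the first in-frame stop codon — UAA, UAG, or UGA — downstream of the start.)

Codons from position 24: AUG (24–26), CAA (27–29), UAA (30–32).
UAA is a stop codon; it begins at position 30.

30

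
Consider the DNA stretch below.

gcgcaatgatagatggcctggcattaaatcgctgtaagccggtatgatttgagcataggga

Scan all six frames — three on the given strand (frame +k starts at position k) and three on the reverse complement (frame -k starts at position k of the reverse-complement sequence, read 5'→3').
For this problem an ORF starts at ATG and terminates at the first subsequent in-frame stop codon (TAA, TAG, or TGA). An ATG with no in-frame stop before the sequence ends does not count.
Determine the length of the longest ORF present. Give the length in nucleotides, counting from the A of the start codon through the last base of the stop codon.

42

Reverse complement (5'→3'): TCCCTATGCTCAAATCATACCGGCTTACAGCGATTTAATGCCAGGCCATCTATCATTGCGC
Frame +1: GCG CAA TGA TAG ATG GCC TGG CAT TAA ATC GCT GTA AGC CGG TAT GAT TTG AGC ATA GGG — ATG at 13, stop TAA at 25 → 15 nt.
Frame +2: CGC AAT GAT AGA TGG CCT GGC ATT AAA TCG CTG TAA GCC GGT ATG ATT TGA GCA TAG GGA — ATG at 44, stop TGA at 50 → 9 nt.
Frame +3: GCA ATG ATA GAT GGC CTG GCA TTA AAT CGC TGT AAG CCG GTA TGA TTT GAG CAT AGG — ATG at 6, stop TGA at 45 → 42 nt.
Frame -1: TCC CTA TGC TCA AAT CAT ACC GGC TTA CAG CGA TTT AAT GCC AGG CCA TCT ATC ATT GCG — no ATG→stop ORF.
Frame -2: CCC TAT GCT CAA ATC ATA CCG GCT TAC AGC GAT TTA ATG CCA GGC CAT CTA TCA TTG CGC — no ATG→stop ORF.
Frame -3: CCT ATG CTC AAA TCA TAC CGG CTT ACA GCG ATT TAA TGC CAG GCC ATC TAT CAT TGC — ATG at 6, stop TAA at 36 → 33 nt.
Longest: frame +3, positions 6–47, 42 nt = 14 codons = 13 aa. → 42 nucleotides.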